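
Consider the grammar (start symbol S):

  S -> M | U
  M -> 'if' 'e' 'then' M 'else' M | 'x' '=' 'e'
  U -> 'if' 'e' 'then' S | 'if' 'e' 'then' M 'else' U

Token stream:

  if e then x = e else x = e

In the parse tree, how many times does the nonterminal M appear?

[S [M if e then [M x = e] else [M x = e]]]

3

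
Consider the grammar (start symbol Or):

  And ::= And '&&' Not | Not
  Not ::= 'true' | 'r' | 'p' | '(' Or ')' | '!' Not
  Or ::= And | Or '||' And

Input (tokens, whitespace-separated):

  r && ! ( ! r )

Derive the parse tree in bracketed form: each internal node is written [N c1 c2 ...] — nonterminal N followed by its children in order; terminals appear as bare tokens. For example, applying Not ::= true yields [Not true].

Or
And
And && Not
Not && Not
r && Not
r && ! Not
r && ! ( Or )
r && ! ( And )
r && ! ( Not )
r && ! ( ! Not )
r && ! ( ! r )

[Or [And [And [Not r]] && [Not ! [Not ( [Or [And [Not ! [Not r]]]] )]]]]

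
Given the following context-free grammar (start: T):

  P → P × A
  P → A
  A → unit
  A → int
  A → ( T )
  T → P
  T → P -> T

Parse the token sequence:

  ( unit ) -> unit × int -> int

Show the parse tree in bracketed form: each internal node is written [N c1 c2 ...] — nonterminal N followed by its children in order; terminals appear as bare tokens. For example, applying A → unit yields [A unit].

[T [P [A ( [T [P [A unit]]] )]] -> [T [P [P [A unit]] × [A int]] -> [T [P [A int]]]]]

T
P -> T
A -> T
( T ) -> T
( P ) -> T
( A ) -> T
( unit ) -> T
( unit ) -> P -> T
( unit ) -> P × A -> T
( unit ) -> A × A -> T
( unit ) -> unit × A -> T
( unit ) -> unit × int -> T
( unit ) -> unit × int -> P
( unit ) -> unit × int -> A
( unit ) -> unit × int -> int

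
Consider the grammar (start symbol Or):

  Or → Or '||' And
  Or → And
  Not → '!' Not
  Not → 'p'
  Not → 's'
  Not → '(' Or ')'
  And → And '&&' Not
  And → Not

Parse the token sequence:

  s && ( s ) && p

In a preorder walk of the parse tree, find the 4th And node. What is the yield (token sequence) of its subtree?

s

[Or [And [And [And [Not s]] && [Not ( [Or [And [Not s]]] )]] && [Not p]]]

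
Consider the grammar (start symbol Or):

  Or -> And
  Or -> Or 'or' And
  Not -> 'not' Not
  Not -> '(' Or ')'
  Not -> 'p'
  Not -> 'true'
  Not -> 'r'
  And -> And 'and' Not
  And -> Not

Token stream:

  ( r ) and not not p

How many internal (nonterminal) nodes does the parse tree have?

[Or [And [And [Not ( [Or [And [Not r]]] )]] and [Not not [Not not [Not p]]]]]

10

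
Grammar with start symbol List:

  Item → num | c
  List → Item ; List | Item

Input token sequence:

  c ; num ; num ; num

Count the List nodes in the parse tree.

4

[List [Item c] ; [List [Item num] ; [List [Item num] ; [List [Item num]]]]]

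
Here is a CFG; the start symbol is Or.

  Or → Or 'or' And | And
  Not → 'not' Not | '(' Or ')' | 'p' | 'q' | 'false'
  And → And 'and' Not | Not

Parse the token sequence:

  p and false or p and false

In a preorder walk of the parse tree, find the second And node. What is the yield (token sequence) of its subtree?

p

[Or [Or [And [And [Not p]] and [Not false]]] or [And [And [Not p]] and [Not false]]]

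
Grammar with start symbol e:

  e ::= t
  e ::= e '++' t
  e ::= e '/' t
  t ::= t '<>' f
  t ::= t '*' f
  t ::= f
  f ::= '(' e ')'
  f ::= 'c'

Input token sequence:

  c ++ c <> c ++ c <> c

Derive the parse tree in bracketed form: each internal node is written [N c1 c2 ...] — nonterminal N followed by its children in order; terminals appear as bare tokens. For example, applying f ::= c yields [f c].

e
e ++ t
e ++ t ++ t
t ++ t ++ t
f ++ t ++ t
c ++ t ++ t
c ++ t <> f ++ t
c ++ f <> f ++ t
c ++ c <> f ++ t
c ++ c <> c ++ t
c ++ c <> c ++ t <> f
c ++ c <> c ++ f <> f
c ++ c <> c ++ c <> f
c ++ c <> c ++ c <> c

[e [e [e [t [f c]]] ++ [t [t [f c]] <> [f c]]] ++ [t [t [f c]] <> [f c]]]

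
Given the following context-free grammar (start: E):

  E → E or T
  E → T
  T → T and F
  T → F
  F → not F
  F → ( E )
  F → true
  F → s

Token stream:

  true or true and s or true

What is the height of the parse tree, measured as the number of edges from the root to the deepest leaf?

[E [E [E [T [F true]]] or [T [T [F true]] and [F s]]] or [T [F true]]]

5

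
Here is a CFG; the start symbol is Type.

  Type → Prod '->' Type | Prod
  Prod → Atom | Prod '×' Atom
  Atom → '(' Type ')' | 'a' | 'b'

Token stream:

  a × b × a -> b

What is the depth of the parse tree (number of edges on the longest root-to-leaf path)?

[Type [Prod [Prod [Prod [Atom a]] × [Atom b]] × [Atom a]] -> [Type [Prod [Atom b]]]]

5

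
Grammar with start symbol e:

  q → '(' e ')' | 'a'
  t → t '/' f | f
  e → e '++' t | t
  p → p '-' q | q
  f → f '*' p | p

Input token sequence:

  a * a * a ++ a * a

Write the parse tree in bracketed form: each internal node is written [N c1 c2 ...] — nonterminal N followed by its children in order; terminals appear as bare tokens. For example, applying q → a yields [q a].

[e [e [t [f [f [f [p [q a]]] * [p [q a]]] * [p [q a]]]]] ++ [t [f [f [p [q a]]] * [p [q a]]]]]

e
e ++ t
t ++ t
f ++ t
f * p ++ t
f * p * p ++ t
p * p * p ++ t
q * p * p ++ t
a * p * p ++ t
a * q * p ++ t
a * a * p ++ t
a * a * q ++ t
a * a * a ++ t
a * a * a ++ f
a * a * a ++ f * p
a * a * a ++ p * p
a * a * a ++ q * p
a * a * a ++ a * p
a * a * a ++ a * q
a * a * a ++ a * a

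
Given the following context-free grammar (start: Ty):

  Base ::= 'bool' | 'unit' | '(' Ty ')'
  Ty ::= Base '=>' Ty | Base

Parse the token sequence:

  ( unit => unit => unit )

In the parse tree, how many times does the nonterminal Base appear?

[Ty [Base ( [Ty [Base unit] => [Ty [Base unit] => [Ty [Base unit]]]] )]]

4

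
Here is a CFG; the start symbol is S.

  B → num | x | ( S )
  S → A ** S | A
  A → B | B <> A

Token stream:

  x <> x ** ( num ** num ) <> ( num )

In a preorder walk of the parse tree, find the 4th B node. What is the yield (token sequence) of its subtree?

[S [A [B x] <> [A [B x]]] ** [S [A [B ( [S [A [B num]] ** [S [A [B num]]]] )] <> [A [B ( [S [A [B num]]] )]]]]]

num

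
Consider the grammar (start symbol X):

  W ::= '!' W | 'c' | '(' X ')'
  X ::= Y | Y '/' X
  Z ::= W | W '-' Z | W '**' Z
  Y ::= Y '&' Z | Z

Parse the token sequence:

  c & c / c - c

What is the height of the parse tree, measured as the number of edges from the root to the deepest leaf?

[X [Y [Y [Z [W c]]] & [Z [W c]]] / [X [Y [Z [W c] - [Z [W c]]]]]]

6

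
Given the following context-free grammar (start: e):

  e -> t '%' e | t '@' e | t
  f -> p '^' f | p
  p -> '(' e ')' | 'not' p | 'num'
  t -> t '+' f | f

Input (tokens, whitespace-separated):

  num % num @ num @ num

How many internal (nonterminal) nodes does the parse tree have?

16

[e [t [f [p num]]] % [e [t [f [p num]]] @ [e [t [f [p num]]] @ [e [t [f [p num]]]]]]]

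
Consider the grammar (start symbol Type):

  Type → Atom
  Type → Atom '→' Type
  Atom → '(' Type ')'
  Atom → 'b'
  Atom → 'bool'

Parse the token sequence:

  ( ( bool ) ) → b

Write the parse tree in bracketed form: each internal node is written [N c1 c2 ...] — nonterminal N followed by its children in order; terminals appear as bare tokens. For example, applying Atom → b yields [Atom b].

[Type [Atom ( [Type [Atom ( [Type [Atom bool]] )]] )] → [Type [Atom b]]]

Type
Atom → Type
( Type ) → Type
( Atom ) → Type
( ( Type ) ) → Type
( ( Atom ) ) → Type
( ( bool ) ) → Type
( ( bool ) ) → Atom
( ( bool ) ) → b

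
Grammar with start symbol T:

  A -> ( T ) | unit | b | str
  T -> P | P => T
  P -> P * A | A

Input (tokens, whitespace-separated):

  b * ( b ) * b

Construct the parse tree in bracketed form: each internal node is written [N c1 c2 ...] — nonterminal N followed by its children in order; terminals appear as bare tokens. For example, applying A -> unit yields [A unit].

[T [P [P [P [A b]] * [A ( [T [P [A b]]] )]] * [A b]]]

T
P
P * A
P * A * A
A * A * A
b * A * A
b * ( T ) * A
b * ( P ) * A
b * ( A ) * A
b * ( b ) * A
b * ( b ) * b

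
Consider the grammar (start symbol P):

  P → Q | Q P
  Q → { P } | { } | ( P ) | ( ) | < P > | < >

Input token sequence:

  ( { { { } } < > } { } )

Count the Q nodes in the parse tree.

6

[P [Q ( [P [Q { [P [Q { [P [Q { }]] }] [P [Q < >]]] }] [P [Q { }]]] )]]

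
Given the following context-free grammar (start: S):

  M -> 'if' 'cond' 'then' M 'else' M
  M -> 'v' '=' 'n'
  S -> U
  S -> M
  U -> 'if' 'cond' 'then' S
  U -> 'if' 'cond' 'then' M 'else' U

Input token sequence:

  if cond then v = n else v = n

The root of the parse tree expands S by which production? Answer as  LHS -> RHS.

[S [M if cond then [M v = n] else [M v = n]]]

S -> M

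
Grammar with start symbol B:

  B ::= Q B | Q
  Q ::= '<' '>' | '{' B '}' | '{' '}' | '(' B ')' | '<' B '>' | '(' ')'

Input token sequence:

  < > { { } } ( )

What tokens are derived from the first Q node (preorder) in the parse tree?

[B [Q < >] [B [Q { [B [Q { }]] }] [B [Q ( )]]]]

< >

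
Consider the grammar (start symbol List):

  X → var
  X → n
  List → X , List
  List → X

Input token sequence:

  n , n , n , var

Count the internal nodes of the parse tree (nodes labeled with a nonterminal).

[List [X n] , [List [X n] , [List [X n] , [List [X var]]]]]

8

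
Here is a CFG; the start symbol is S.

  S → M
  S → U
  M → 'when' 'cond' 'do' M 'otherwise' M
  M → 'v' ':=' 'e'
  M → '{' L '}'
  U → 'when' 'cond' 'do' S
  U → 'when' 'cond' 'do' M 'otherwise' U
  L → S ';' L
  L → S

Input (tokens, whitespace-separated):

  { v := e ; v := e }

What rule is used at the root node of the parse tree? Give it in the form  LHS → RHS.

[S [M { [L [S [M v := e]] ; [L [S [M v := e]]]] }]]

S → M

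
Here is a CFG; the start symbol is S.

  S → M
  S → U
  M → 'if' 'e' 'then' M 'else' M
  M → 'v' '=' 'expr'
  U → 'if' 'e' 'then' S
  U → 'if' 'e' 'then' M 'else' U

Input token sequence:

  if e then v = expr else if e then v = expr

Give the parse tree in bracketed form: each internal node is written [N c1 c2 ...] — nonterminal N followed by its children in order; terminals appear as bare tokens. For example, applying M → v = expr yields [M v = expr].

[S [U if e then [M v = expr] else [U if e then [S [M v = expr]]]]]

S
U
if e then M else U
if e then v = expr else U
if e then v = expr else if e then S
if e then v = expr else if e then M
if e then v = expr else if e then v = expr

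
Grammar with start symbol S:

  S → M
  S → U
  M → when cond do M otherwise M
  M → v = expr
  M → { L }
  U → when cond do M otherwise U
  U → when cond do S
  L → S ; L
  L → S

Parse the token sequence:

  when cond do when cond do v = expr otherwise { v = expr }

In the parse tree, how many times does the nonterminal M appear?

[S [U when cond do [S [M when cond do [M v = expr] otherwise [M { [L [S [M v = expr]]] }]]]]]

4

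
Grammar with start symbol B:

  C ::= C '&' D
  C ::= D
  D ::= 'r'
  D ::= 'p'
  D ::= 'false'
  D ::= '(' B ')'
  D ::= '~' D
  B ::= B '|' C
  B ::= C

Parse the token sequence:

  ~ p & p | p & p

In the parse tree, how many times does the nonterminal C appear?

[B [B [C [C [D ~ [D p]]] & [D p]]] | [C [C [D p]] & [D p]]]

4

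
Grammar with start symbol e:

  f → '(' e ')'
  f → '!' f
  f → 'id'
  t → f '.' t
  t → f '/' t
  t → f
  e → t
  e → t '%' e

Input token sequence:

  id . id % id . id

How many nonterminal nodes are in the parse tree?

[e [t [f id] . [t [f id]]] % [e [t [f id] . [t [f id]]]]]

10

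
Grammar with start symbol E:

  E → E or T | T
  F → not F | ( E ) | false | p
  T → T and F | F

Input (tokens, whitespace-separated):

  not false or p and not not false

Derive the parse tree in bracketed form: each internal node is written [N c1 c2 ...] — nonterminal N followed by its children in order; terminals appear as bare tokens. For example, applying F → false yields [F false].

[E [E [T [F not [F false]]]] or [T [T [F p]] and [F not [F not [F false]]]]]

E
E or T
T or T
F or T
not F or T
not false or T
not false or T and F
not false or F and F
not false or p and F
not false or p and not F
not false or p and not not F
not false or p and not not false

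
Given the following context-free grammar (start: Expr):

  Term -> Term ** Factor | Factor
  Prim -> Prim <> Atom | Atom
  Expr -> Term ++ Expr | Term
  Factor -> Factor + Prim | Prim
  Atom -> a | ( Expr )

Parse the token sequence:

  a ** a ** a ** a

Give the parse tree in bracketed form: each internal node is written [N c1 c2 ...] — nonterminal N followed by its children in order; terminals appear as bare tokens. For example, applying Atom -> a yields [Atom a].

[Expr [Term [Term [Term [Term [Factor [Prim [Atom a]]]] ** [Factor [Prim [Atom a]]]] ** [Factor [Prim [Atom a]]]] ** [Factor [Prim [Atom a]]]]]

Expr
Term
Term ** Factor
Term ** Factor ** Factor
Term ** Factor ** Factor ** Factor
Factor ** Factor ** Factor ** Factor
Prim ** Factor ** Factor ** Factor
Atom ** Factor ** Factor ** Factor
a ** Factor ** Factor ** Factor
a ** Prim ** Factor ** Factor
a ** Atom ** Factor ** Factor
a ** a ** Factor ** Factor
a ** a ** Prim ** Factor
a ** a ** Atom ** Factor
a ** a ** a ** Factor
a ** a ** a ** Prim
a ** a ** a ** Atom
a ** a ** a ** a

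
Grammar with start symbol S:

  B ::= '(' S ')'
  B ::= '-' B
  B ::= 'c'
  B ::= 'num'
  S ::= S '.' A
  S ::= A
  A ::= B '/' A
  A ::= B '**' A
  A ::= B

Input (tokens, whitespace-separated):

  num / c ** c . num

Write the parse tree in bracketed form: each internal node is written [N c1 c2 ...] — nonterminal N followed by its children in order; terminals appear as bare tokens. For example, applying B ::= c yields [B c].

S
S . A
A . A
B / A . A
num / A . A
num / B ** A . A
num / c ** A . A
num / c ** B . A
num / c ** c . A
num / c ** c . B
num / c ** c . num

[S [S [A [B num] / [A [B c] ** [A [B c]]]]] . [A [B num]]]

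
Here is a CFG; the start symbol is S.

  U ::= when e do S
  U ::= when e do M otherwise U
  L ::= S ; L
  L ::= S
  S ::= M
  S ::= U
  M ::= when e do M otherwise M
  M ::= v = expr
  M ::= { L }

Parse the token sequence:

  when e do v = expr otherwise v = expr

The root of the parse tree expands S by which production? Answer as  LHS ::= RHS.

[S [M when e do [M v = expr] otherwise [M v = expr]]]

S ::= M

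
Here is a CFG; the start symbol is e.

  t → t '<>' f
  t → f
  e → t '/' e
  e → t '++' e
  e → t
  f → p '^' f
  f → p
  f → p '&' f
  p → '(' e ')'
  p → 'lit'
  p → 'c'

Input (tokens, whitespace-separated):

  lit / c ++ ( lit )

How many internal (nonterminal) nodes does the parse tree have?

16

[e [t [f [p lit]]] / [e [t [f [p c]]] ++ [e [t [f [p ( [e [t [f [p lit]]]] )]]]]]]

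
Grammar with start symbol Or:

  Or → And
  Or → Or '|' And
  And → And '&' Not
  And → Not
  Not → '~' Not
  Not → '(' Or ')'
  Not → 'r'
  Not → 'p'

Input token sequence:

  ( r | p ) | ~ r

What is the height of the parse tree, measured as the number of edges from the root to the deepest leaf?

[Or [Or [And [Not ( [Or [Or [And [Not r]]] | [And [Not p]]] )]]] | [And [Not ~ [Not r]]]]

8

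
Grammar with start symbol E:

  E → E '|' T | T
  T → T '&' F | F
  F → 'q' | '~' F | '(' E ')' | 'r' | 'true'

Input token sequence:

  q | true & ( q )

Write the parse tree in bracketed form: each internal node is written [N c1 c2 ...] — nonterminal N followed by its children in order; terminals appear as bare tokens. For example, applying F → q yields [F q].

[E [E [T [F q]]] | [T [T [F true]] & [F ( [E [T [F q]]] )]]]

E
E | T
T | T
F | T
q | T
q | T & F
q | F & F
q | true & F
q | true & ( E )
q | true & ( T )
q | true & ( F )
q | true & ( q )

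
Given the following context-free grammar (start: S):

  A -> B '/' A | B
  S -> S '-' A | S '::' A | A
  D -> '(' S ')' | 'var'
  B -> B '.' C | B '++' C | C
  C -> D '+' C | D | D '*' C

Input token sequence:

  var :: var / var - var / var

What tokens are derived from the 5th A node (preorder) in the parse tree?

var

[S [S [S [A [B [C [D var]]]]] :: [A [B [C [D var]]] / [A [B [C [D var]]]]]] - [A [B [C [D var]]] / [A [B [C [D var]]]]]]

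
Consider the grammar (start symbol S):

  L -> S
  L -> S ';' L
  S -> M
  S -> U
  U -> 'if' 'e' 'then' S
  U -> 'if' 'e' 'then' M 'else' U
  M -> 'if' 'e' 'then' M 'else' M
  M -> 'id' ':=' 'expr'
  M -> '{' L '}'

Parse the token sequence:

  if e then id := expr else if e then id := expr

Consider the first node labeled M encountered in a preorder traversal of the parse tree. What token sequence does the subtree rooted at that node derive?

id := expr

[S [U if e then [M id := expr] else [U if e then [S [M id := expr]]]]]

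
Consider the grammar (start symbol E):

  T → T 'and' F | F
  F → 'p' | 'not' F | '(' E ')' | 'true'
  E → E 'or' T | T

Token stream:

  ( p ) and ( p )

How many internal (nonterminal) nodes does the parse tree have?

11

[E [T [T [F ( [E [T [F p]]] )]] and [F ( [E [T [F p]]] )]]]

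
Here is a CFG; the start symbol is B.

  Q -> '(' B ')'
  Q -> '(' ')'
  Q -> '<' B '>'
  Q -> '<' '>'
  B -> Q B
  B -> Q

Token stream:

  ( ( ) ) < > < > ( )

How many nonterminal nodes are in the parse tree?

10

[B [Q ( [B [Q ( )]] )] [B [Q < >] [B [Q < >] [B [Q ( )]]]]]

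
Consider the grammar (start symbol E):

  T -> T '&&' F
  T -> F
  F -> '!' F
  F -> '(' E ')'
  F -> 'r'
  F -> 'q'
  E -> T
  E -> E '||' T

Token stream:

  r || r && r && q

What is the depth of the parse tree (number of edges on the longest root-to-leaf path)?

[E [E [T [F r]]] || [T [T [T [F r]] && [F r]] && [F q]]]

5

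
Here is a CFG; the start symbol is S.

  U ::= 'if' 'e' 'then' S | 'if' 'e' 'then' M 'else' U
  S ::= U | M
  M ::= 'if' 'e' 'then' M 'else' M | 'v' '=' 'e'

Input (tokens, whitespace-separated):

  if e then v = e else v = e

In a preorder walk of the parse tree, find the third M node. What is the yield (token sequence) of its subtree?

[S [M if e then [M v = e] else [M v = e]]]

v = e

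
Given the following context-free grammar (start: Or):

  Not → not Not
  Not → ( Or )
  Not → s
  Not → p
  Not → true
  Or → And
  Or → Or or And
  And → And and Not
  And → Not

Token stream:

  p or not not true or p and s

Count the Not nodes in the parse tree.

6

[Or [Or [Or [And [Not p]]] or [And [Not not [Not not [Not true]]]]] or [And [And [Not p]] and [Not s]]]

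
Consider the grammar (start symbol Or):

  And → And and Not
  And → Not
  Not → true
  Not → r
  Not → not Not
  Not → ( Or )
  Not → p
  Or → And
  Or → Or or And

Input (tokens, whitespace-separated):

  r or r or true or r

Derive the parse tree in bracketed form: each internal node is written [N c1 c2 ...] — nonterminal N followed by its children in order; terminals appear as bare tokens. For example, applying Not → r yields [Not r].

Or
Or or And
Or or And or And
Or or And or And or And
And or And or And or And
Not or And or And or And
r or And or And or And
r or Not or And or And
r or r or And or And
r or r or Not or And
r or r or true or And
r or r or true or Not
r or r or true or r

[Or [Or [Or [Or [And [Not r]]] or [And [Not r]]] or [And [Not true]]] or [And [Not r]]]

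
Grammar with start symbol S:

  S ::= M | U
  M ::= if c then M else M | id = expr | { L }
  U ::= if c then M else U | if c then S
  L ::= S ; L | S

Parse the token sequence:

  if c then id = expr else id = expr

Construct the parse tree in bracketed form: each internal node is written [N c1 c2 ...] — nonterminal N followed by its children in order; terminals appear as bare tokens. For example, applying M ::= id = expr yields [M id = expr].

S
M
if c then M else M
if c then id = expr else M
if c then id = expr else id = expr

[S [M if c then [M id = expr] else [M id = expr]]]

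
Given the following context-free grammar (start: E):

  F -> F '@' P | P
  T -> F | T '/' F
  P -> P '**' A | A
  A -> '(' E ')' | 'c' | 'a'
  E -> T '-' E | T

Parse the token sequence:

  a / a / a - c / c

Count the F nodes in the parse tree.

[E [T [T [T [F [P [A a]]]] / [F [P [A a]]]] / [F [P [A a]]]] - [E [T [T [F [P [A c]]]] / [F [P [A c]]]]]]

5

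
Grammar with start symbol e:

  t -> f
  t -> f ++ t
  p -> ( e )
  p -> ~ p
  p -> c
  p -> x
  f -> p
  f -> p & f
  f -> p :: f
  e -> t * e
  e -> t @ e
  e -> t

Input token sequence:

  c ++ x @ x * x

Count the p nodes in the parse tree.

[e [t [f [p c]] ++ [t [f [p x]]]] @ [e [t [f [p x]]] * [e [t [f [p x]]]]]]

4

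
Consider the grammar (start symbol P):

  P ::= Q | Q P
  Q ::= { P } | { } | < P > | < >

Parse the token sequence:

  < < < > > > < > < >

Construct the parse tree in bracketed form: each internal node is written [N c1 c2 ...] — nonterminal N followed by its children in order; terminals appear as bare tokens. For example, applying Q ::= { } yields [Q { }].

P
Q P
< P > P
< Q > P
< < P > > P
< < Q > > P
< < < > > > P
< < < > > > Q P
< < < > > > < > P
< < < > > > < > Q
< < < > > > < > < >

[P [Q < [P [Q < [P [Q < >]] >]] >] [P [Q < >] [P [Q < >]]]]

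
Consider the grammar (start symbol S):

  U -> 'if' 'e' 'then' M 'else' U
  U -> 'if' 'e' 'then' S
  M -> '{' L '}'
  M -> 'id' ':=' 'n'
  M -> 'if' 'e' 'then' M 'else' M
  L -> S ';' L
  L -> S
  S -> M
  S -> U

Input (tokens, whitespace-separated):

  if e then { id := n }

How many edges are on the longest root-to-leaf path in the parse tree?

[S [U if e then [S [M { [L [S [M id := n]]] }]]]]

7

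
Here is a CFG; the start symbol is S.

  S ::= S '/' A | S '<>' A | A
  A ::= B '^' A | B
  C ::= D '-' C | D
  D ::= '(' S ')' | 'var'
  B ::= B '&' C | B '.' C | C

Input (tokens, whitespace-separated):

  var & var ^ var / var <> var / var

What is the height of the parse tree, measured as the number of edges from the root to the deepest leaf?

[S [S [S [S [A [B [B [C [D var]]] & [C [D var]]] ^ [A [B [C [D var]]]]]] / [A [B [C [D var]]]]] <> [A [B [C [D var]]]]] / [A [B [C [D var]]]]]

9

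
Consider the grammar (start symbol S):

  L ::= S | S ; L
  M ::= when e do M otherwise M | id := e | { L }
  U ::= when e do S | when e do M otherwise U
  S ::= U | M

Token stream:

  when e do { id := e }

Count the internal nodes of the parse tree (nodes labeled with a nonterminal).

7

[S [U when e do [S [M { [L [S [M id := e]]] }]]]]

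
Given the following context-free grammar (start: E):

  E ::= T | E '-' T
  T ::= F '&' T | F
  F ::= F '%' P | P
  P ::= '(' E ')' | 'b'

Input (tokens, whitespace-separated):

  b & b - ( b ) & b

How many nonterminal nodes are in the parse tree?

[E [E [T [F [P b]] & [T [F [P b]]]]] - [T [F [P ( [E [T [F [P b]]]] )]] & [T [F [P b]]]]]

18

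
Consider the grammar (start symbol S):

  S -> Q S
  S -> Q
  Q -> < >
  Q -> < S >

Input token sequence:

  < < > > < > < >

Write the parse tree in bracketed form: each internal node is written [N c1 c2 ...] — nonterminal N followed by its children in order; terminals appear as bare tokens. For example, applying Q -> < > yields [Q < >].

S
Q S
< S > S
< Q > S
< < > > S
< < > > Q S
< < > > < > S
< < > > < > Q
< < > > < > < >

[S [Q < [S [Q < >]] >] [S [Q < >] [S [Q < >]]]]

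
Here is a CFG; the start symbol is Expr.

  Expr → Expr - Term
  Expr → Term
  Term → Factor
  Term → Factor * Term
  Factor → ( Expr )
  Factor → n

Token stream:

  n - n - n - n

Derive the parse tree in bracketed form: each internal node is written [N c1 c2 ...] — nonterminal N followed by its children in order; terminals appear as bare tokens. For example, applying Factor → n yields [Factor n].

Expr
Expr - Term
Expr - Term - Term
Expr - Term - Term - Term
Term - Term - Term - Term
Factor - Term - Term - Term
n - Term - Term - Term
n - Factor - Term - Term
n - n - Term - Term
n - n - Factor - Term
n - n - n - Term
n - n - n - Factor
n - n - n - n

[Expr [Expr [Expr [Expr [Term [Factor n]]] - [Term [Factor n]]] - [Term [Factor n]]] - [Term [Factor n]]]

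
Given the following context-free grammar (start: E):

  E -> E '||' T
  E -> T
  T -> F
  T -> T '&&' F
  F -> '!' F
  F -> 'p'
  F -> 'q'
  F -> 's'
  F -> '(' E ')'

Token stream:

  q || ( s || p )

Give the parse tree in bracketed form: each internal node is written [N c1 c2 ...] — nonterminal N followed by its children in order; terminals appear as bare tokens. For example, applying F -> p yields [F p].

[E [E [T [F q]]] || [T [F ( [E [E [T [F s]]] || [T [F p]]] )]]]

E
E || T
T || T
F || T
q || T
q || F
q || ( E )
q || ( E || T )
q || ( T || T )
q || ( F || T )
q || ( s || T )
q || ( s || F )
q || ( s || p )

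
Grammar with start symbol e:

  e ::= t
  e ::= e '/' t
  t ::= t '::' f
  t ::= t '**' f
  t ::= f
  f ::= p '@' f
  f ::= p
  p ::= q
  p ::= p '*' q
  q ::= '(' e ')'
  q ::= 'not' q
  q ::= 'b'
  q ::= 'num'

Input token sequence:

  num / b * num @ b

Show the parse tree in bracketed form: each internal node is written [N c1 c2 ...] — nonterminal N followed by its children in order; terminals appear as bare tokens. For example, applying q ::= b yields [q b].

[e [e [t [f [p [q num]]]]] / [t [f [p [p [q b]] * [q num]] @ [f [p [q b]]]]]]

e
e / t
t / t
f / t
p / t
q / t
num / t
num / f
num / p @ f
num / p * q @ f
num / q * q @ f
num / b * q @ f
num / b * num @ f
num / b * num @ p
num / b * num @ q
num / b * num @ b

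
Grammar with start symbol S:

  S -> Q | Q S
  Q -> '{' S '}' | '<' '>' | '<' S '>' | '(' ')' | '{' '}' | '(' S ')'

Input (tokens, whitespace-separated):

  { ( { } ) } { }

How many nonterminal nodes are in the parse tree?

[S [Q { [S [Q ( [S [Q { }]] )]] }] [S [Q { }]]]

8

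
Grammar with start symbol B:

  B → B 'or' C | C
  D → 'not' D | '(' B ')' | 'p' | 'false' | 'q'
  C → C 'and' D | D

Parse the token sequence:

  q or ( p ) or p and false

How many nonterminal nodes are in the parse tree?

14

[B [B [B [C [D q]]] or [C [D ( [B [C [D p]]] )]]] or [C [C [D p]] and [D false]]]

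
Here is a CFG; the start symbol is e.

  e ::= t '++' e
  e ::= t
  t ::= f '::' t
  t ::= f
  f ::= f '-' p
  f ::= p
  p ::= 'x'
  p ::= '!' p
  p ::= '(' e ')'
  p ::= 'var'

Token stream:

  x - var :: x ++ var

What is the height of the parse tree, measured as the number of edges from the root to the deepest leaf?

[e [t [f [f [p x]] - [p var]] :: [t [f [p x]]]] ++ [e [t [f [p var]]]]]

5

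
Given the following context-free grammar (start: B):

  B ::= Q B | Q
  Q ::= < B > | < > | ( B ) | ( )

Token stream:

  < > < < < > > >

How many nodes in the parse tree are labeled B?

[B [Q < >] [B [Q < [B [Q < [B [Q < >]] >]] >]]]

4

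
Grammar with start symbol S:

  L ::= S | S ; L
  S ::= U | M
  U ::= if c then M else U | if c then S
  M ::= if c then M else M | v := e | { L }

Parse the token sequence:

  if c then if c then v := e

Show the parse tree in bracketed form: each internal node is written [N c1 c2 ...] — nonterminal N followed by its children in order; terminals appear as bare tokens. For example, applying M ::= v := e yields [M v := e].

S
U
if c then S
if c then U
if c then if c then S
if c then if c then M
if c then if c then v := e

[S [U if c then [S [U if c then [S [M v := e]]]]]]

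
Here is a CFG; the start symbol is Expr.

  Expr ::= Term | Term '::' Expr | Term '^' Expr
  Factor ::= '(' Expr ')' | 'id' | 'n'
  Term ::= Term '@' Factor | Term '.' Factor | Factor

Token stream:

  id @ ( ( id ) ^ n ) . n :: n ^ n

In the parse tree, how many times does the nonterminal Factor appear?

8

[Expr [Term [Term [Term [Factor id]] @ [Factor ( [Expr [Term [Factor ( [Expr [Term [Factor id]]] )]] ^ [Expr [Term [Factor n]]]] )]] . [Factor n]] :: [Expr [Term [Factor n]] ^ [Expr [Term [Factor n]]]]]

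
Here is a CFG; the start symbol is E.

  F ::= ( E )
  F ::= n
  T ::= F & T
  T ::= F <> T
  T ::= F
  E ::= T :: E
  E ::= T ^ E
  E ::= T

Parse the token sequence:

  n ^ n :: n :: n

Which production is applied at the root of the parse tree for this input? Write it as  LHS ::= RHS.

[E [T [F n]] ^ [E [T [F n]] :: [E [T [F n]] :: [E [T [F n]]]]]]

E ::= T ^ E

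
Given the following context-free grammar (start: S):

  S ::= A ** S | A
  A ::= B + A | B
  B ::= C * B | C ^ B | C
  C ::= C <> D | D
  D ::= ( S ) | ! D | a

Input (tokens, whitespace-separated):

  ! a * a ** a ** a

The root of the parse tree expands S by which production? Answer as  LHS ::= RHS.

[S [A [B [C [D ! [D a]]] * [B [C [D a]]]]] ** [S [A [B [C [D a]]]] ** [S [A [B [C [D a]]]]]]]

S ::= A ** S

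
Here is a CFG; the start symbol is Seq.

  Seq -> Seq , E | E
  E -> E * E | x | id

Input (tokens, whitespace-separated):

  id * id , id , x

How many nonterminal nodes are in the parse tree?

8

[Seq [Seq [Seq [E [E id] * [E id]]] , [E id]] , [E x]]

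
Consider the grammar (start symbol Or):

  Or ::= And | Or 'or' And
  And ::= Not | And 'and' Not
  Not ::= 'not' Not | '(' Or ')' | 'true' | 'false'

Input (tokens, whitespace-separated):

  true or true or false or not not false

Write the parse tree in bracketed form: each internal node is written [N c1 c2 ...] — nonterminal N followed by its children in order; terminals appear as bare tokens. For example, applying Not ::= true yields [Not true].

[Or [Or [Or [Or [And [Not true]]] or [And [Not true]]] or [And [Not false]]] or [And [Not not [Not not [Not false]]]]]

Or
Or or And
Or or And or And
Or or And or And or And
And or And or And or And
Not or And or And or And
true or And or And or And
true or Not or And or And
true or true or And or And
true or true or Not or And
true or true or false or And
true or true or false or Not
true or true or false or not Not
true or true or false or not not Not
true or true or false or not not false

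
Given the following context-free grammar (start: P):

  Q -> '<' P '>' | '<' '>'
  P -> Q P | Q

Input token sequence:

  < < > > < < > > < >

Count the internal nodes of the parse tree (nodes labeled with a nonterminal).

[P [Q < [P [Q < >]] >] [P [Q < [P [Q < >]] >] [P [Q < >]]]]

10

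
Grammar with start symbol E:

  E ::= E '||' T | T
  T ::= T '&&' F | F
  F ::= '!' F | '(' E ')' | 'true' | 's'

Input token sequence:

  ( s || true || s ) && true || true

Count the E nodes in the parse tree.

[E [E [T [T [F ( [E [E [E [T [F s]]] || [T [F true]]] || [T [F s]]] )]] && [F true]]] || [T [F true]]]

5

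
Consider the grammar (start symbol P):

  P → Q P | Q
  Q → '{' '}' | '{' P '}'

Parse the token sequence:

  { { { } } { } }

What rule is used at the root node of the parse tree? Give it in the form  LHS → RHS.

P → Q

[P [Q { [P [Q { [P [Q { }]] }] [P [Q { }]]] }]]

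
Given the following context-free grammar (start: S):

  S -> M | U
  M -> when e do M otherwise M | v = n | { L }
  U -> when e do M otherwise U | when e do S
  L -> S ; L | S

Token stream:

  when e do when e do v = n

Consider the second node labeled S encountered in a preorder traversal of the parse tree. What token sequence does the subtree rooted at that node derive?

when e do v = n

[S [U when e do [S [U when e do [S [M v = n]]]]]]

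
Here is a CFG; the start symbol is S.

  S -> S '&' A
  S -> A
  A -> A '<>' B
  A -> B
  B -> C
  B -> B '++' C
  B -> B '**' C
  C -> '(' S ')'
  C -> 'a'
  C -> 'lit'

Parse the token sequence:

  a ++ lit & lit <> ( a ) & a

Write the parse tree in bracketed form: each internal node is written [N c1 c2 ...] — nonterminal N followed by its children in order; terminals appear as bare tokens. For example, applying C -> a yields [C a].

[S [S [S [A [B [B [C a]] ++ [C lit]]]] & [A [A [B [C lit]]] <> [B [C ( [S [A [B [C a]]]] )]]]] & [A [B [C a]]]]

S
S & A
S & A & A
A & A & A
B & A & A
B ++ C & A & A
C ++ C & A & A
a ++ C & A & A
a ++ lit & A & A
a ++ lit & A <> B & A
a ++ lit & B <> B & A
a ++ lit & C <> B & A
a ++ lit & lit <> B & A
a ++ lit & lit <> C & A
a ++ lit & lit <> ( S ) & A
a ++ lit & lit <> ( A ) & A
a ++ lit & lit <> ( B ) & A
a ++ lit & lit <> ( C ) & A
a ++ lit & lit <> ( a ) & A
a ++ lit & lit <> ( a ) & B
a ++ lit & lit <> ( a ) & C
a ++ lit & lit <> ( a ) & a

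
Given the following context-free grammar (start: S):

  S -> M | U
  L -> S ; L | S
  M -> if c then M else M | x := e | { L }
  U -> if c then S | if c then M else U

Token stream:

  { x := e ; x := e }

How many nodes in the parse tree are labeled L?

2

[S [M { [L [S [M x := e]] ; [L [S [M x := e]]]] }]]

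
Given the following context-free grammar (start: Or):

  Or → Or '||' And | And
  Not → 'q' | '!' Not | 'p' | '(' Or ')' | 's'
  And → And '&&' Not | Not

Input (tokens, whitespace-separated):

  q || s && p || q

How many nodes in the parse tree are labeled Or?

[Or [Or [Or [And [Not q]]] || [And [And [Not s]] && [Not p]]] || [And [Not q]]]

3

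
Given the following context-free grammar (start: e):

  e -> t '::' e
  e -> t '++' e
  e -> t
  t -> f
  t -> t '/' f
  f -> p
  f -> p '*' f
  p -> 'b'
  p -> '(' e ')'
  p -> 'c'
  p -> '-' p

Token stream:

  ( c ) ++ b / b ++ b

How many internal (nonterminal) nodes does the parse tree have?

19

[e [t [f [p ( [e [t [f [p c]]]] )]]] ++ [e [t [t [f [p b]]] / [f [p b]]] ++ [e [t [f [p b]]]]]]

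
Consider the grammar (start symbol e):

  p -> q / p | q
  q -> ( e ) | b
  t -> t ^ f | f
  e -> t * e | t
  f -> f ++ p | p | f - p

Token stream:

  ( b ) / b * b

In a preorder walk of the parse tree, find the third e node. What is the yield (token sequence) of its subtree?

b

[e [t [f [p [q ( [e [t [f [p [q b]]]]] )] / [p [q b]]]]] * [e [t [f [p [q b]]]]]]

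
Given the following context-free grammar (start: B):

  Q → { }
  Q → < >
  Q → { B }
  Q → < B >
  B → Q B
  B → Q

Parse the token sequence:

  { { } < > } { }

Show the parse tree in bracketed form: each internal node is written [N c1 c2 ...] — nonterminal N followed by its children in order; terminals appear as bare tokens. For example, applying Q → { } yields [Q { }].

[B [Q { [B [Q { }] [B [Q < >]]] }] [B [Q { }]]]

B
Q B
{ B } B
{ Q B } B
{ { } B } B
{ { } Q } B
{ { } < > } B
{ { } < > } Q
{ { } < > } { }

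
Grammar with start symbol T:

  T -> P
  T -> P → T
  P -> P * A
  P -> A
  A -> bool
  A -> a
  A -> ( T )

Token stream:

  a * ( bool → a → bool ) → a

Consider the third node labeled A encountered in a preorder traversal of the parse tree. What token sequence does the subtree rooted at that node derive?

bool

[T [P [P [A a]] * [A ( [T [P [A bool]] → [T [P [A a]] → [T [P [A bool]]]]] )]] → [T [P [A a]]]]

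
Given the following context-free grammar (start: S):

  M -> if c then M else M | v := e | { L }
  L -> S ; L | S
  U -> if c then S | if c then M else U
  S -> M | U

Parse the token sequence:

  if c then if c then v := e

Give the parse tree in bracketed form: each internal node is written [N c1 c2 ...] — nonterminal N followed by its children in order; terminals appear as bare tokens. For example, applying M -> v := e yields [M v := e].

[S [U if c then [S [U if c then [S [M v := e]]]]]]

S
U
if c then S
if c then U
if c then if c then S
if c then if c then M
if c then if c then v := e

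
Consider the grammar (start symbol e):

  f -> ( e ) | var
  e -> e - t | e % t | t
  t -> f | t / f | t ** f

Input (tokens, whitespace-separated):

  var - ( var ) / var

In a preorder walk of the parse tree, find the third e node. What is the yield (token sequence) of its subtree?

var

[e [e [t [f var]]] - [t [t [f ( [e [t [f var]]] )]] / [f var]]]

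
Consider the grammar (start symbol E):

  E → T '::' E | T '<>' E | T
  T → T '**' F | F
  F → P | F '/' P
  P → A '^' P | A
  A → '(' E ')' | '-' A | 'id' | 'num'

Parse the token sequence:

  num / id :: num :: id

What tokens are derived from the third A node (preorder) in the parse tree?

num

[E [T [F [F [P [A num]]] / [P [A id]]]] :: [E [T [F [P [A num]]]] :: [E [T [F [P [A id]]]]]]]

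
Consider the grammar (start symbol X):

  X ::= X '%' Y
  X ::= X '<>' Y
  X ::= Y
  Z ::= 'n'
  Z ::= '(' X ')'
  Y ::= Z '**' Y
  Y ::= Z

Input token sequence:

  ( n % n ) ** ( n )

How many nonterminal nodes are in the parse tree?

14

[X [Y [Z ( [X [X [Y [Z n]]] % [Y [Z n]]] )] ** [Y [Z ( [X [Y [Z n]]] )]]]]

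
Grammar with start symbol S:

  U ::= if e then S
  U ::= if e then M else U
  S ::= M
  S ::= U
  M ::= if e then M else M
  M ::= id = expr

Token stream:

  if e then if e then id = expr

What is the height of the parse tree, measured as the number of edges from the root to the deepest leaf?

[S [U if e then [S [U if e then [S [M id = expr]]]]]]

6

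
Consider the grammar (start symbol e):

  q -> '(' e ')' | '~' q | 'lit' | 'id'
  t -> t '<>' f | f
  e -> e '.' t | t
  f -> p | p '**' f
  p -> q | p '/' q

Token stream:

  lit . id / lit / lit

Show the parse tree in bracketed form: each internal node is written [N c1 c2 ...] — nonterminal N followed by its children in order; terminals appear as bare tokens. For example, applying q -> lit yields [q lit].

e
e . t
t . t
f . t
p . t
q . t
lit . t
lit . f
lit . p
lit . p / q
lit . p / q / q
lit . q / q / q
lit . id / q / q
lit . id / lit / q
lit . id / lit / lit

[e [e [t [f [p [q lit]]]]] . [t [f [p [p [p [q id]] / [q lit]] / [q lit]]]]]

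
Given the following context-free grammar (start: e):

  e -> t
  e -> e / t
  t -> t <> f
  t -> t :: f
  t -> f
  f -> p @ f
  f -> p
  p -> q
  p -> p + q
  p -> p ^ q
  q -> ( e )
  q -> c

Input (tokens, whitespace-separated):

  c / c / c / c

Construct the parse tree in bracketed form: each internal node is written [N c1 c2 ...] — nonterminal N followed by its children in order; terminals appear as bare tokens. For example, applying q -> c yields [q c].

[e [e [e [e [t [f [p [q c]]]]] / [t [f [p [q c]]]]] / [t [f [p [q c]]]]] / [t [f [p [q c]]]]]

e
e / t
e / t / t
e / t / t / t
t / t / t / t
f / t / t / t
p / t / t / t
q / t / t / t
c / t / t / t
c / f / t / t
c / p / t / t
c / q / t / t
c / c / t / t
c / c / f / t
c / c / p / t
c / c / q / t
c / c / c / t
c / c / c / f
c / c / c / p
c / c / c / q
c / c / c / c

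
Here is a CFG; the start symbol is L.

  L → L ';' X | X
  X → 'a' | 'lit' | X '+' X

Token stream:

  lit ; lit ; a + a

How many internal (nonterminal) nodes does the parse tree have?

8

[L [L [L [X lit]] ; [X lit]] ; [X [X a] + [X a]]]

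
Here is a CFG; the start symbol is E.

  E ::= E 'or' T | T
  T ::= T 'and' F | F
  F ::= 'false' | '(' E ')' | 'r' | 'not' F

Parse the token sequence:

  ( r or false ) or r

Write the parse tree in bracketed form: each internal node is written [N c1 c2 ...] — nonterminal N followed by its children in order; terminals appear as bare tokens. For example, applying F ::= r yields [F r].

[E [E [T [F ( [E [E [T [F r]]] or [T [F false]]] )]]] or [T [F r]]]

E
E or T
T or T
F or T
( E ) or T
( E or T ) or T
( T or T ) or T
( F or T ) or T
( r or T ) or T
( r or F ) or T
( r or false ) or T
( r or false ) or F
( r or false ) or r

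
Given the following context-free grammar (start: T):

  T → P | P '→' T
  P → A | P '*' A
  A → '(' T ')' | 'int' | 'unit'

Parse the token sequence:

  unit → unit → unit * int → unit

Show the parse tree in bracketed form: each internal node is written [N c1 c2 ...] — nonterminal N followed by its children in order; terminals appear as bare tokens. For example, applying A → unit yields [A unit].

[T [P [A unit]] → [T [P [A unit]] → [T [P [P [A unit]] * [A int]] → [T [P [A unit]]]]]]

T
P → T
A → T
unit → T
unit → P → T
unit → A → T
unit → unit → T
unit → unit → P → T
unit → unit → P * A → T
unit → unit → A * A → T
unit → unit → unit * A → T
unit → unit → unit * int → T
unit → unit → unit * int → P
unit → unit → unit * int → A
unit → unit → unit * int → unit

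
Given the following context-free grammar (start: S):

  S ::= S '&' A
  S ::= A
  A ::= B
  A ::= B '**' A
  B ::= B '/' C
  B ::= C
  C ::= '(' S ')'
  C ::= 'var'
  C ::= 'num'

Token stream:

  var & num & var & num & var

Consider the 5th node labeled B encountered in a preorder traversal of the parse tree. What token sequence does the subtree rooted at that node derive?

[S [S [S [S [S [A [B [C var]]]] & [A [B [C num]]]] & [A [B [C var]]]] & [A [B [C num]]]] & [A [B [C var]]]]

var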